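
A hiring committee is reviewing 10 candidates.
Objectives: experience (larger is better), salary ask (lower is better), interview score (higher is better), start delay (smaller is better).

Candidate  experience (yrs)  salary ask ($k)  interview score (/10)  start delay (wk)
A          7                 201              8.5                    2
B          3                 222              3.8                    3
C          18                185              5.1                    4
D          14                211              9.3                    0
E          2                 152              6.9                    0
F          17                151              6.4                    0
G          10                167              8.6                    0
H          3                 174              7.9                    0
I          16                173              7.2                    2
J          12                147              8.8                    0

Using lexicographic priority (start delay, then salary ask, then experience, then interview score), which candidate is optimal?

First minimize start delay: best is 0, kept {D, E, F, G, H, J}.
Then minimize salary ask: best is 147, kept {J}.

J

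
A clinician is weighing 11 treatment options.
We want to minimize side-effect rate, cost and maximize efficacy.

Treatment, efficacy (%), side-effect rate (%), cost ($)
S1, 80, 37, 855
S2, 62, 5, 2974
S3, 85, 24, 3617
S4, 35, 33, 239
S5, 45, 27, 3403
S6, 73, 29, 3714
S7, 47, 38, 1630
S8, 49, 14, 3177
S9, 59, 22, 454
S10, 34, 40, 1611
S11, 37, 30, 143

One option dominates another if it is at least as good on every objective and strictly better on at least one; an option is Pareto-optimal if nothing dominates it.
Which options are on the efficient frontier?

S1, S2, S3, S9, S11

S1: not dominated.
S2: not dominated (best side-effect rate).
S3: not dominated (best efficacy).
S4: dominated by S11 (efficacy 37≥35, side-effect rate 30≤33, cost 143≤239).
S5: dominated by S2 (efficacy 62≥45, side-effect rate 5≤27, cost 2974≤3403).
S6: dominated by S3 (efficacy 85≥73, side-effect rate 24≤29, cost 3617≤3714).
S7: dominated by S1 (efficacy 80≥47, side-effect rate 37≤38, cost 855≤1630).
S8: dominated by S2 (efficacy 62≥49, side-effect rate 5≤14, cost 2974≤3177).
S9: not dominated.
S10: dominated by S1 (efficacy 80≥34, side-effect rate 37≤40, cost 855≤1611).
S11: not dominated (best cost).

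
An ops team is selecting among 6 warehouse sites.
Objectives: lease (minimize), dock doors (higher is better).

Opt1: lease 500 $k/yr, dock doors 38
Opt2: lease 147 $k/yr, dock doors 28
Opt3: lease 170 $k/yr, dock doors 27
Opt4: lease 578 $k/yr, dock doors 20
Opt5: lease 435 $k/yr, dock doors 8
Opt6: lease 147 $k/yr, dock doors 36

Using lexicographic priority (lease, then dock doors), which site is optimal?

First minimize lease: best is 147, kept {Opt2, Opt6}.
Then maximize dock doors: best is 36, kept {Opt6}.

Opt6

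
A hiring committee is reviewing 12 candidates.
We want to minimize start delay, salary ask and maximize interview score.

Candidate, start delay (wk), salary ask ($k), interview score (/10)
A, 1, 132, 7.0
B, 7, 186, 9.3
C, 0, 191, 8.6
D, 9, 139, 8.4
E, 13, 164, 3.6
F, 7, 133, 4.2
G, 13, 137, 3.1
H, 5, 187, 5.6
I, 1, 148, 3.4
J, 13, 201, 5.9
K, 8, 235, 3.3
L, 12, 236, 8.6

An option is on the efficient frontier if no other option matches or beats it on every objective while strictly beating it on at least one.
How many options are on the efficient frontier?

4

A: not dominated (best salary ask).
B: not dominated (best interview score).
C: not dominated (best start delay).
D: not dominated.
E: dominated by A (start delay 1≤13, salary ask 132≤164, interview score 7.0≥3.6).
F: dominated by A (start delay 1≤7, salary ask 132≤133, interview score 7.0≥4.2).
G: dominated by A (start delay 1≤13, salary ask 132≤137, interview score 7.0≥3.1).
H: dominated by A (start delay 1≤5, salary ask 132≤187, interview score 7.0≥5.6).
I: dominated by A (start delay 1≤1, salary ask 132≤148, interview score 7.0≥3.4).
J: dominated by A (start delay 1≤13, salary ask 132≤201, interview score 7.0≥5.9).
K: dominated by A (start delay 1≤8, salary ask 132≤235, interview score 7.0≥3.3).
L: dominated by B (start delay 7≤12, salary ask 186≤236, interview score 9.3≥8.6).
Pareto-optimal: A, B, C, D → 4.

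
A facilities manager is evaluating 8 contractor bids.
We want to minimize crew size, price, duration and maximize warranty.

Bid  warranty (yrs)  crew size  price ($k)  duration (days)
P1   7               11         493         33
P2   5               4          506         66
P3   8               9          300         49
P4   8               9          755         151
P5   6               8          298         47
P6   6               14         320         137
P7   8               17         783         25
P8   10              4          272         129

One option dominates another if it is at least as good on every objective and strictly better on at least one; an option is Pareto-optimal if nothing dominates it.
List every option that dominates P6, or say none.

P3, P5, P8

P3: warranty 8≥6, crew size 9≤14, price 300≤320, duration 49≤137 — dominates P6.
P5: warranty 6≥6, crew size 8≤14, price 298≤320, duration 47≤137 — dominates P6.
P8: warranty 10≥6, crew size 4≤14, price 272≤320, duration 129≤137 — dominates P6.
Others (P1, P2, P4, P7) are each worse than P6 on at least one objective.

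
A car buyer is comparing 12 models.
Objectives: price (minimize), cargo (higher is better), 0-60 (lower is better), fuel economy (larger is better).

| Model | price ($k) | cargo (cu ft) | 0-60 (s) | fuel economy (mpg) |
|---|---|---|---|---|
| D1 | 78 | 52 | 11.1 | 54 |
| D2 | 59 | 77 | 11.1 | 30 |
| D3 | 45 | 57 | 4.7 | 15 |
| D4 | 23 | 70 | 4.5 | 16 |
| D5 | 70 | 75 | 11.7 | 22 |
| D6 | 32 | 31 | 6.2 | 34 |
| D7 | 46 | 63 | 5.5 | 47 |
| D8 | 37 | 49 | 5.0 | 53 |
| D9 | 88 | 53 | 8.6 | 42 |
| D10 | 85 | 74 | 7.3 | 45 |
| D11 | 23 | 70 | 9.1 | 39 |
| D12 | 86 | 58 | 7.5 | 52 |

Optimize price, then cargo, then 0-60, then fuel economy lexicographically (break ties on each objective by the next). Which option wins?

D4

First minimize price: best is 23, kept {D4, D11}.
Then maximize cargo: best is 70, kept {D4, D11}.
Then minimize 0-60: best is 4.5, kept {D4}.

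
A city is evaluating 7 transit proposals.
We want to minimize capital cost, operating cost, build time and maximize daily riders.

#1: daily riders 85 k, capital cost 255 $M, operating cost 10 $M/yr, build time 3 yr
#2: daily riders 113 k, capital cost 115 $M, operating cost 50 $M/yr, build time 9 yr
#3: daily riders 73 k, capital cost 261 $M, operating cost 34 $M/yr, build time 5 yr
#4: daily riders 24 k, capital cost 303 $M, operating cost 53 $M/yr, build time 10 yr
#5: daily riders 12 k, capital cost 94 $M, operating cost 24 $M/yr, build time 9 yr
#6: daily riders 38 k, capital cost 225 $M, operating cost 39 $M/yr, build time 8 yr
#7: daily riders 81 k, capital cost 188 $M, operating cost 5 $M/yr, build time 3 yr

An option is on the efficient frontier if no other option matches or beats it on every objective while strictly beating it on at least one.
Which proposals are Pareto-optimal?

#1, #2, #5, #7

#1: not dominated.
#2: not dominated (best daily riders).
#3: dominated by #1 (daily riders 85≥73, capital cost 255≤261, operating cost 10≤34, build time 3≤5).
#4: dominated by #1 (daily riders 85≥24, capital cost 255≤303, operating cost 10≤53, build time 3≤10).
#5: not dominated (best capital cost).
#6: dominated by #7 (daily riders 81≥38, capital cost 188≤225, operating cost 5≤39, build time 3≤8).
#7: not dominated (best operating cost).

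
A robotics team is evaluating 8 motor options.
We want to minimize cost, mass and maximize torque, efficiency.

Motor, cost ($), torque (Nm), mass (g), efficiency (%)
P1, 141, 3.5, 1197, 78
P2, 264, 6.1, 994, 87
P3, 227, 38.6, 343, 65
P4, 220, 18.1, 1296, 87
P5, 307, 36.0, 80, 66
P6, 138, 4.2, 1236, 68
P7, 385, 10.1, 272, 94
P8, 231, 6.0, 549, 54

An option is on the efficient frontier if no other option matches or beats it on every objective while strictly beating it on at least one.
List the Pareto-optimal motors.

P1, P2, P3, P4, P5, P6, P7

P1: not dominated.
P2: not dominated.
P3: not dominated (best torque).
P4: not dominated.
P5: not dominated (best mass).
P6: not dominated (best cost).
P7: not dominated (best efficiency).
P8: dominated by P3 (cost 227≤231, torque 38.6≥6.0, mass 343≤549, efficiency 65≥54).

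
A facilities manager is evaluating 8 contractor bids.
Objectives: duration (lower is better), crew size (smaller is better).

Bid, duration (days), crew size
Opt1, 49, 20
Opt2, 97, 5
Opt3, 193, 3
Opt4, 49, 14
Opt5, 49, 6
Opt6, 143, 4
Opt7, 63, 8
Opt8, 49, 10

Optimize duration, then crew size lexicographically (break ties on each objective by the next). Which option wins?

First minimize duration: best is 49, kept {Opt1, Opt4, Opt5, Opt8}.
Then minimize crew size: best is 6, kept {Opt5}.

Opt5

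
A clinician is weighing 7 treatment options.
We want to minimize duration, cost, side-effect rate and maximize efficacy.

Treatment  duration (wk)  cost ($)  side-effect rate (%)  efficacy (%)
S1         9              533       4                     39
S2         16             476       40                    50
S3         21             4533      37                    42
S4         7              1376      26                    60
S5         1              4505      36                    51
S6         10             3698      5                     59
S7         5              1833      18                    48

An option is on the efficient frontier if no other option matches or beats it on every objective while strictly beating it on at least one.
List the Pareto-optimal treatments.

S1, S2, S4, S5, S6, S7

S1: not dominated (best side-effect rate).
S2: not dominated (best cost).
S3: dominated by S4 (duration 7≤21, cost 1376≤4533, side-effect rate 26≤37, efficacy 60≥42).
S4: not dominated (best efficacy).
S5: not dominated (best duration).
S6: not dominated.
S7: not dominated.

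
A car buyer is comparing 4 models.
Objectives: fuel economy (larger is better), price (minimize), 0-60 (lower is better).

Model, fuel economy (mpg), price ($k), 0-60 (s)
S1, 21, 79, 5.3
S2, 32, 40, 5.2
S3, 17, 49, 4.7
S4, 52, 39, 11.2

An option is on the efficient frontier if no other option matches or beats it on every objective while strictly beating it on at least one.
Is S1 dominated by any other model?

S2 vs S1: fuel economy 32≥21, price 40≤79, 0-60 5.2≤5.3 — S2 is at least as good on every objective and strictly better on at least one, so S2 dominates S1.

Yes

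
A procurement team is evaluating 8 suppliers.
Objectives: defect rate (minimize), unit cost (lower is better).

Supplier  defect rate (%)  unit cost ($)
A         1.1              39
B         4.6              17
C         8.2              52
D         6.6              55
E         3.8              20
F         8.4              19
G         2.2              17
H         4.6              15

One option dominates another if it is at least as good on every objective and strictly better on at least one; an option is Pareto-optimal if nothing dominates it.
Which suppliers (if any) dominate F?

B, G, H

B: defect rate 4.6≤8.4, unit cost 17≤19 — dominates F.
G: defect rate 2.2≤8.4, unit cost 17≤19 — dominates F.
H: defect rate 4.6≤8.4, unit cost 15≤19 — dominates F.
Others (A, C, D, E) are each worse than F on at least one objective.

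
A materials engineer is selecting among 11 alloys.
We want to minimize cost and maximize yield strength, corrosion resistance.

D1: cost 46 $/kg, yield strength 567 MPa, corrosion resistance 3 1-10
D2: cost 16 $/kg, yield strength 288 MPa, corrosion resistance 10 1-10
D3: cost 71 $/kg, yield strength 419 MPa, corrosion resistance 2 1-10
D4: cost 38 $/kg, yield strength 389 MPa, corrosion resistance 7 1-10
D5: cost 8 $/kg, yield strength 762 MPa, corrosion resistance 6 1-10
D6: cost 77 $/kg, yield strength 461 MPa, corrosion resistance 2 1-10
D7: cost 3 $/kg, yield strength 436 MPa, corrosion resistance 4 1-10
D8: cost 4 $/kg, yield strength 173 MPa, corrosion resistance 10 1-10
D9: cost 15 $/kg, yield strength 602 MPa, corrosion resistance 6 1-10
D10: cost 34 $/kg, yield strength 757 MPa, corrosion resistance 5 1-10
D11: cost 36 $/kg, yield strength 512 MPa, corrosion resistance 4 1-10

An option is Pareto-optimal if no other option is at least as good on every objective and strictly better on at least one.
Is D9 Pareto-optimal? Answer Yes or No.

D5 vs D9: cost 8≤15, yield strength 762≥602, corrosion resistance 6≥6 — D5 is at least as good on every objective and strictly better on at least one, so D5 dominates D9.

No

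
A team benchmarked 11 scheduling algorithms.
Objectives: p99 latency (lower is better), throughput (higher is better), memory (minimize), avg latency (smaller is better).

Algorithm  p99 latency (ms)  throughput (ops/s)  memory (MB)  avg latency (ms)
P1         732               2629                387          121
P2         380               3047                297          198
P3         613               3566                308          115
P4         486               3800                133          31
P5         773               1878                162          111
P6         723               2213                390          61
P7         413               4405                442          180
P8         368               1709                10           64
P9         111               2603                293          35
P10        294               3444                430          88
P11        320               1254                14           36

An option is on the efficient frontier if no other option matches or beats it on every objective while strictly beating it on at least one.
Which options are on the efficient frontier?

P2, P4, P7, P8, P9, P10, P11

P1: dominated by P3 (p99 latency 613≤732, throughput 3566≥2629, memory 308≤387, avg latency 115≤121).
P2: not dominated.
P3: dominated by P4 (p99 latency 486≤613, throughput 3800≥3566, memory 133≤308, avg latency 31≤115).
P4: not dominated (best avg latency).
P5: dominated by P4 (p99 latency 486≤773, throughput 3800≥1878, memory 133≤162, avg latency 31≤111).
P6: dominated by P4 (p99 latency 486≤723, throughput 3800≥2213, memory 133≤390, avg latency 31≤61).
P7: not dominated (best throughput).
P8: not dominated (best memory).
P9: not dominated (best p99 latency).
P10: not dominated.
P11: not dominated.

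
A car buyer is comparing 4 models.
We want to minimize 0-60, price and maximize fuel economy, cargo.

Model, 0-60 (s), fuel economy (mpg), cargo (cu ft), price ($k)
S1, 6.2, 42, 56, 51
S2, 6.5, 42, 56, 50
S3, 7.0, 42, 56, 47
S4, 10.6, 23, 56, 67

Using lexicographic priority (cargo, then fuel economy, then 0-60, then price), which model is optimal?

S1

First maximize cargo: best is 56, kept {S1, S2, S3, S4}.
Then maximize fuel economy: best is 42, kept {S1, S2, S3}.
Then minimize 0-60: best is 6.2, kept {S1}.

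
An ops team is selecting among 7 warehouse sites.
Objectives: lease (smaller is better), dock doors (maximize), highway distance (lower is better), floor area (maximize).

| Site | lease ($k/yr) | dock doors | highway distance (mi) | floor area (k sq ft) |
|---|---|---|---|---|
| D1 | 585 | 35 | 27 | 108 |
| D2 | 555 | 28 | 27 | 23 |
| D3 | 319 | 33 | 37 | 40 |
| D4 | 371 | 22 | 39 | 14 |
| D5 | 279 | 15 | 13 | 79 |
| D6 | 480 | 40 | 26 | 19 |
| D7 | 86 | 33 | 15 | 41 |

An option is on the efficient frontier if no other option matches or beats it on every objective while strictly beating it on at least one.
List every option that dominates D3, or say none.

D7

D7: lease 86≤319, dock doors 33≥33, highway distance 15≤37, floor area 41≥40 — dominates D3.
Others (D1, D2, D4, D5, D6) are each worse than D3 on at least one objective.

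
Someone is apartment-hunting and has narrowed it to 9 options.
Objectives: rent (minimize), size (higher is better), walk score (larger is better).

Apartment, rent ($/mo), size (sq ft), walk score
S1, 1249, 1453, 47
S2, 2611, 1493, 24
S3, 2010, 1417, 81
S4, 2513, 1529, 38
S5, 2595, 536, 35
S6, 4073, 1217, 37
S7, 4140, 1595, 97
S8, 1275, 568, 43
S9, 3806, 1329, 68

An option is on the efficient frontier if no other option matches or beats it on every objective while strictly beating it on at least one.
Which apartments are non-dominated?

S1: not dominated (best rent).
S2: dominated by S4 (rent 2513≤2611, size 1529≥1493, walk score 38≥24).
S3: not dominated.
S4: not dominated.
S5: dominated by S1 (rent 1249≤2595, size 1453≥536, walk score 47≥35).
S6: dominated by S1 (rent 1249≤4073, size 1453≥1217, walk score 47≥37).
S7: not dominated (best size).
S8: dominated by S1 (rent 1249≤1275, size 1453≥568, walk score 47≥43).
S9: dominated by S3 (rent 2010≤3806, size 1417≥1329, walk score 81≥68).

S1, S3, S4, S7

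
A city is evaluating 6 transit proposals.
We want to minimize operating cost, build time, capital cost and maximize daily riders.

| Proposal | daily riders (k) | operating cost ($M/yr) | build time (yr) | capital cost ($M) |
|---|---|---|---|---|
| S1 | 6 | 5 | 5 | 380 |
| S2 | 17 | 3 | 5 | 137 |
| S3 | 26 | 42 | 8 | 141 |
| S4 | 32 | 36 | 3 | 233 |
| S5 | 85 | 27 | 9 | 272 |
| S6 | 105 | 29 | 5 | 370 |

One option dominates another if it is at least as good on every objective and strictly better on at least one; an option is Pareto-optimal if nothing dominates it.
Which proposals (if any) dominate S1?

S2: daily riders 17≥6, operating cost 3≤5, build time 5≤5, capital cost 137≤380 — dominates S1.
Others (S3, S4, S5, S6) are each worse than S1 on at least one objective.

S2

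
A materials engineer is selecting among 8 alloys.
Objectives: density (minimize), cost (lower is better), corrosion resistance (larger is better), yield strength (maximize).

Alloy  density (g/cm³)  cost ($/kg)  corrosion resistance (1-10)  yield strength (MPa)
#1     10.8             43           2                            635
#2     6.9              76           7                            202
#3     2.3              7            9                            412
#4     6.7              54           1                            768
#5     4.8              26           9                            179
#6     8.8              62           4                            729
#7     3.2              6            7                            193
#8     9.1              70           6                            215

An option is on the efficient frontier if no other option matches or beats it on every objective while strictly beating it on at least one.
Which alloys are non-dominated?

#1, #3, #4, #6, #7

#1: not dominated.
#2: dominated by #3 (density 2.3≤6.9, cost 7≤76, corrosion resistance 9≥7, yield strength 412≥202).
#3: not dominated (best density).
#4: not dominated (best yield strength).
#5: dominated by #3 (density 2.3≤4.8, cost 7≤26, corrosion resistance 9≥9, yield strength 412≥179).
#6: not dominated.
#7: not dominated (best cost).
#8: dominated by #3 (density 2.3≤9.1, cost 7≤70, corrosion resistance 9≥6, yield strength 412≥215).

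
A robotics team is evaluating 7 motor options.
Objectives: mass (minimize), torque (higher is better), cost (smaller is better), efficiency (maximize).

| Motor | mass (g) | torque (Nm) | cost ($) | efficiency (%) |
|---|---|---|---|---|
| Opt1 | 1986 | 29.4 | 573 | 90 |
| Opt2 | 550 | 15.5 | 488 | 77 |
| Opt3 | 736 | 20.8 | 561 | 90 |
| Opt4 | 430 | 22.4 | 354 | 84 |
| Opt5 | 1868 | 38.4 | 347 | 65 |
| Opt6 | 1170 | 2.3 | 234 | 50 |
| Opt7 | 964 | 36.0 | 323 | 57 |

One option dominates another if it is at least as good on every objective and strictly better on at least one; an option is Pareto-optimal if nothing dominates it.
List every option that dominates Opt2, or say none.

Opt4

Opt4: mass 430≤550, torque 22.4≥15.5, cost 354≤488, efficiency 84≥77 — dominates Opt2.
Others (Opt1, Opt3, Opt5, Opt6, Opt7) are each worse than Opt2 on at least one objective.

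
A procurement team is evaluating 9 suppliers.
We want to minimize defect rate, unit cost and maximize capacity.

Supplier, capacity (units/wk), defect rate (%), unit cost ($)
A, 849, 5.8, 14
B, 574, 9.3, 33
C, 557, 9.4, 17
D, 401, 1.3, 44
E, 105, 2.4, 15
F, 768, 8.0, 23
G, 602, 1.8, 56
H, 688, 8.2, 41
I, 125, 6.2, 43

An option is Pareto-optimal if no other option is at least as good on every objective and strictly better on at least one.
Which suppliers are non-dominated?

A: not dominated (best capacity).
B: dominated by A (capacity 849≥574, defect rate 5.8≤9.3, unit cost 14≤33).
C: dominated by A (capacity 849≥557, defect rate 5.8≤9.4, unit cost 14≤17).
D: not dominated (best defect rate).
E: not dominated.
F: dominated by A (capacity 849≥768, defect rate 5.8≤8.0, unit cost 14≤23).
G: not dominated.
H: dominated by A (capacity 849≥688, defect rate 5.8≤8.2, unit cost 14≤41).
I: dominated by A (capacity 849≥125, defect rate 5.8≤6.2, unit cost 14≤43).

A, D, E, G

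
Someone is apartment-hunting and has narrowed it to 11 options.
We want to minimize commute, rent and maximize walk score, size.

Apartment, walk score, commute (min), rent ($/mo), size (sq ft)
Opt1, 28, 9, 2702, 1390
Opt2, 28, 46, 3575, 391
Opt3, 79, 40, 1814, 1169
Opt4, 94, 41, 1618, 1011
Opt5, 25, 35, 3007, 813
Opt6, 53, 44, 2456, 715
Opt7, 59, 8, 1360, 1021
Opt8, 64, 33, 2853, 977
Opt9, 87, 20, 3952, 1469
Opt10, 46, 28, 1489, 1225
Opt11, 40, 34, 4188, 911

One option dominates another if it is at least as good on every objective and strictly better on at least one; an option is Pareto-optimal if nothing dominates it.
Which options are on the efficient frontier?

Opt1: not dominated.
Opt2: dominated by Opt1 (walk score 28≥28, commute 9≤46, rent 2702≤3575, size 1390≥391).
Opt3: not dominated.
Opt4: not dominated (best walk score).
Opt5: dominated by Opt1 (walk score 28≥25, commute 9≤35, rent 2702≤3007, size 1390≥813).
Opt6: dominated by Opt3 (walk score 79≥53, commute 40≤44, rent 1814≤2456, size 1169≥715).
Opt7: not dominated (best commute).
Opt8: not dominated.
Opt9: not dominated (best size).
Opt10: not dominated.
Opt11: dominated by Opt7 (walk score 59≥40, commute 8≤34, rent 1360≤4188, size 1021≥911).

Opt1, Opt3, Opt4, Opt7, Opt8, Opt9, Opt10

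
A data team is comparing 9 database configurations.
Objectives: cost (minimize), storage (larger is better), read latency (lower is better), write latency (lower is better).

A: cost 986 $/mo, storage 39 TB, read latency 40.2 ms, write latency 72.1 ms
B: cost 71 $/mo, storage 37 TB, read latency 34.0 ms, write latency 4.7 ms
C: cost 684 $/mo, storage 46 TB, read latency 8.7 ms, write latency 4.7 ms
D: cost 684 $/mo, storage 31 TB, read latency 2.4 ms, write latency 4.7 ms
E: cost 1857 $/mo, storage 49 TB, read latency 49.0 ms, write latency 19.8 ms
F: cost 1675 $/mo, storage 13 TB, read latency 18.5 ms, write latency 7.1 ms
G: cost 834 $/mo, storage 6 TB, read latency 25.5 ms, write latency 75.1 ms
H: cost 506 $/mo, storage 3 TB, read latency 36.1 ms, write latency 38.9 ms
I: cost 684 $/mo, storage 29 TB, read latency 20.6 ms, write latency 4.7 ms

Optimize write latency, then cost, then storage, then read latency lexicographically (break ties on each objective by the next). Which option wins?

B

First minimize write latency: best is 4.7, kept {B, C, D, I}.
Then minimize cost: best is 71, kept {B}.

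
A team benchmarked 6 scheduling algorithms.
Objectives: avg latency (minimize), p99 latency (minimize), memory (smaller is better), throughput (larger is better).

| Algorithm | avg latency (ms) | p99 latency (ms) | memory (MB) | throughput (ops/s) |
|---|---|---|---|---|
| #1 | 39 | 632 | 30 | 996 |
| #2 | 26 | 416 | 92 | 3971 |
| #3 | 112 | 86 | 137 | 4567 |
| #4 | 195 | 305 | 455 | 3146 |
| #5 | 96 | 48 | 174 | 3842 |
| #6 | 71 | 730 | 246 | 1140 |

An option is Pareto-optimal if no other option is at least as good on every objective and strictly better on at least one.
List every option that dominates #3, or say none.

#1: worse on p99 latency (632 vs 86).
#2: worse on p99 latency (416 vs 86).
#4: worse on avg latency (195 vs 112).
#5: worse on memory (174 vs 137).
#6: worse on p99 latency (730 vs 86).
No option dominates #3.

none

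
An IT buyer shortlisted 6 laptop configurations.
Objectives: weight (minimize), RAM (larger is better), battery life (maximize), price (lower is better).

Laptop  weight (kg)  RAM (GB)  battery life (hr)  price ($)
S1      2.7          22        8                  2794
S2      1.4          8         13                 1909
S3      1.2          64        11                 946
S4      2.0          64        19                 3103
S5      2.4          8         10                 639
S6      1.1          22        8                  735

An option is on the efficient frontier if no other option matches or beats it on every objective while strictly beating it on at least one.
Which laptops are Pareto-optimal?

S1: dominated by S3 (weight 1.2≤2.7, RAM 64≥22, battery life 11≥8, price 946≤2794).
S2: not dominated.
S3: not dominated.
S4: not dominated (best battery life).
S5: not dominated (best price).
S6: not dominated (best weight).

S2, S3, S4, S5, S6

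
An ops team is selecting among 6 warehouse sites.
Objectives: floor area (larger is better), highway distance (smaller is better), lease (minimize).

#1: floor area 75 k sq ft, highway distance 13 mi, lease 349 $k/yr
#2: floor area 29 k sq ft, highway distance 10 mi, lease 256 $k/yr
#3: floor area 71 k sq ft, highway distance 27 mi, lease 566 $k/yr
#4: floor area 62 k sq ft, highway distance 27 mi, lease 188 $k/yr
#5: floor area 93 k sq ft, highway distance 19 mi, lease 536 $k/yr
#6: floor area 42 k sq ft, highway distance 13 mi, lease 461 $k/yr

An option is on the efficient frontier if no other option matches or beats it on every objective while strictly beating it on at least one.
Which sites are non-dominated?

#1: not dominated.
#2: not dominated (best highway distance).
#3: dominated by #1 (floor area 75≥71, highway distance 13≤27, lease 349≤566).
#4: not dominated (best lease).
#5: not dominated (best floor area).
#6: dominated by #1 (floor area 75≥42, highway distance 13≤13, lease 349≤461).

#1, #2, #4, #5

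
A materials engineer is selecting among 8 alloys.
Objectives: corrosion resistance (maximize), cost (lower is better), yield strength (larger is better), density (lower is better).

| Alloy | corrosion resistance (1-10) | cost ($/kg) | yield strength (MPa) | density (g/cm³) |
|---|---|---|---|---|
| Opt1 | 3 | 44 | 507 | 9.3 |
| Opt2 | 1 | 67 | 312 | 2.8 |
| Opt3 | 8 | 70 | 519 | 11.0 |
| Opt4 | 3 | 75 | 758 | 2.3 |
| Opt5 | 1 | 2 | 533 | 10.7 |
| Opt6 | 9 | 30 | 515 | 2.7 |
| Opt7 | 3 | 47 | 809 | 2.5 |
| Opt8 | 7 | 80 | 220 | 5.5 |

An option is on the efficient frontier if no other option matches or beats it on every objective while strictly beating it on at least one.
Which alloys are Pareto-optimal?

Opt1: dominated by Opt6 (corrosion resistance 9≥3, cost 30≤44, yield strength 515≥507, density 2.7≤9.3).
Opt2: dominated by Opt6 (corrosion resistance 9≥1, cost 30≤67, yield strength 515≥312, density 2.7≤2.8).
Opt3: not dominated.
Opt4: not dominated (best density).
Opt5: not dominated (best cost).
Opt6: not dominated (best corrosion resistance).
Opt7: not dominated (best yield strength).
Opt8: dominated by Opt6 (corrosion resistance 9≥7, cost 30≤80, yield strength 515≥220, density 2.7≤5.5).

Opt3, Opt4, Opt5, Opt6, Opt7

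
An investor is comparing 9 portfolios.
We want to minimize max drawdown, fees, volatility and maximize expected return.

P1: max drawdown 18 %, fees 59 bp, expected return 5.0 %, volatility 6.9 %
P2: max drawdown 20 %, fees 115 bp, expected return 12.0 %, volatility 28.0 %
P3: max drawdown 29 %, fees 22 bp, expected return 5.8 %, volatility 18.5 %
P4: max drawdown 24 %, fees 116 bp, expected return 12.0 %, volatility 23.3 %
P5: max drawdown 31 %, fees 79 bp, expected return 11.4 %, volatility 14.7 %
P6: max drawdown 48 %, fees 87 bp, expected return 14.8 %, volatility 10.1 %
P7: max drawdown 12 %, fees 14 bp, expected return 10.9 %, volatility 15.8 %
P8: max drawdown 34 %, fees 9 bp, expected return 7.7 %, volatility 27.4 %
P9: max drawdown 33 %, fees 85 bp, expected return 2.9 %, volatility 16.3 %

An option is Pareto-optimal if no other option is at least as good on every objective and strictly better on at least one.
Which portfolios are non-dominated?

P1: not dominated (best volatility).
P2: not dominated.
P3: dominated by P7 (max drawdown 12≤29, fees 14≤22, expected return 10.9≥5.8, volatility 15.8≤18.5).
P4: not dominated.
P5: not dominated.
P6: not dominated (best expected return).
P7: not dominated (best max drawdown).
P8: not dominated (best fees).
P9: dominated by P1 (max drawdown 18≤33, fees 59≤85, expected return 5.0≥2.9, volatility 6.9≤16.3).

P1, P2, P4, P5, P6, P7, P8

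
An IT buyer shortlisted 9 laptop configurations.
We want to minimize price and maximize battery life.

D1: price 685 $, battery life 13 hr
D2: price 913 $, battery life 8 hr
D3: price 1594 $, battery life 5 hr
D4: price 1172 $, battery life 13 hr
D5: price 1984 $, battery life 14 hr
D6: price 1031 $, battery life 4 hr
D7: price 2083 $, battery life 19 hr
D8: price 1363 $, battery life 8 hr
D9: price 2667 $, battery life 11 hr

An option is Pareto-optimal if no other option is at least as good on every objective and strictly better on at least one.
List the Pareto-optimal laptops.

D1: not dominated (best price).
D2: dominated by D1 (price 685≤913, battery life 13≥8).
D3: dominated by D1 (price 685≤1594, battery life 13≥5).
D4: dominated by D1 (price 685≤1172, battery life 13≥13).
D5: not dominated.
D6: dominated by D1 (price 685≤1031, battery life 13≥4).
D7: not dominated (best battery life).
D8: dominated by D1 (price 685≤1363, battery life 13≥8).
D9: dominated by D1 (price 685≤2667, battery life 13≥11).

D1, D5, D7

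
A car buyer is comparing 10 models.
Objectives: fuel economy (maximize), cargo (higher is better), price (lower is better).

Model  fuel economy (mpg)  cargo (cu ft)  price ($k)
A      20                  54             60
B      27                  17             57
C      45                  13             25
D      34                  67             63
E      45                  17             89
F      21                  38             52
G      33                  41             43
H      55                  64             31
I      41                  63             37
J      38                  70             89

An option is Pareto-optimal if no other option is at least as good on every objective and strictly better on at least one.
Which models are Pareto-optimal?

C, D, H, J

A: dominated by H (fuel economy 55≥20, cargo 64≥54, price 31≤60).
B: dominated by G (fuel economy 33≥27, cargo 41≥17, price 43≤57).
C: not dominated (best price).
D: not dominated.
E: dominated by H (fuel economy 55≥45, cargo 64≥17, price 31≤89).
F: dominated by G (fuel economy 33≥21, cargo 41≥38, price 43≤52).
G: dominated by H (fuel economy 55≥33, cargo 64≥41, price 31≤43).
H: not dominated (best fuel economy).
I: dominated by H (fuel economy 55≥41, cargo 64≥63, price 31≤37).
J: not dominated (best cargo).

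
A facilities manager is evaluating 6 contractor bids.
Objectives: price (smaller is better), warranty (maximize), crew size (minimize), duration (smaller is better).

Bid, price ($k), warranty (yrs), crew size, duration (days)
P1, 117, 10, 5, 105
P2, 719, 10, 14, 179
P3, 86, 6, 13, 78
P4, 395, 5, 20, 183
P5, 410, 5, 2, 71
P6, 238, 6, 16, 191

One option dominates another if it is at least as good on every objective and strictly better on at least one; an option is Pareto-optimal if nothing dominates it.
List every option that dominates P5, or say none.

P1: worse on crew size (5 vs 2).
P2: worse on price (719 vs 410).
P3: worse on crew size (13 vs 2).
P4: worse on crew size (20 vs 2).
P6: worse on crew size (16 vs 2).
No option dominates P5.

none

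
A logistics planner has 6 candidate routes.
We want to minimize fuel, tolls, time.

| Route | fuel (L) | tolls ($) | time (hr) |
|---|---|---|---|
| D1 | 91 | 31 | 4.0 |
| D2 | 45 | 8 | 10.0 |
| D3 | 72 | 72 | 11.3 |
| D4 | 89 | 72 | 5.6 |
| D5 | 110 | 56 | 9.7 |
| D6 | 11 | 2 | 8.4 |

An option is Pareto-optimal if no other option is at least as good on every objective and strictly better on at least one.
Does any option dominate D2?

Yes

D6 vs D2: fuel 11≤45, tolls 2≤8, time 8.4≤10.0 — D6 is at least as good on every objective and strictly better on at least one, so D6 dominates D2.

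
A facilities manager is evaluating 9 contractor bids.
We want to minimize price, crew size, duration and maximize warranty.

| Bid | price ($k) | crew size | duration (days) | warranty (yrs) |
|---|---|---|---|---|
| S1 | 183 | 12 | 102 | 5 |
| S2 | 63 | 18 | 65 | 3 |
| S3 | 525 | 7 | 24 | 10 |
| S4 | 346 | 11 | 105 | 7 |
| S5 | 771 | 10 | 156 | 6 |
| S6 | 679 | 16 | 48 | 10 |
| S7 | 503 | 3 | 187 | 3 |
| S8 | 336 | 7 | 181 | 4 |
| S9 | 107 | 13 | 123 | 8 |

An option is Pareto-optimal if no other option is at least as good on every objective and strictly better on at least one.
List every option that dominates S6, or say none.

S3: price 525≤679, crew size 7≤16, duration 24≤48, warranty 10≥10 — dominates S6.
Others (S1, S2, S4, S5, S7, S8, S9) are each worse than S6 on at least one objective.

S3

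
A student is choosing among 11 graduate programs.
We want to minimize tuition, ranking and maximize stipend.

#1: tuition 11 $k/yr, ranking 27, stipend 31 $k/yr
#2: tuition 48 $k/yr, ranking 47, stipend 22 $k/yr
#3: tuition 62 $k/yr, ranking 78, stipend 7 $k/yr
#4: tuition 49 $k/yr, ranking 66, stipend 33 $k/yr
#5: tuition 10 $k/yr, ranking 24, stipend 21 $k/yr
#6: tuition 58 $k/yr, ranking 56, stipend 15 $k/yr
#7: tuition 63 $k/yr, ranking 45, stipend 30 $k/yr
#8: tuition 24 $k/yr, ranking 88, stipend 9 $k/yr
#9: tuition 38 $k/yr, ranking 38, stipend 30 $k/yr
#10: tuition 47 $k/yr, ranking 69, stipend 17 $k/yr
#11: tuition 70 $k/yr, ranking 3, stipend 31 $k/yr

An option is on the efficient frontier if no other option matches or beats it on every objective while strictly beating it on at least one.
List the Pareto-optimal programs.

#1: not dominated.
#2: dominated by #1 (tuition 11≤48, ranking 27≤47, stipend 31≥22).
#3: dominated by #1 (tuition 11≤62, ranking 27≤78, stipend 31≥7).
#4: not dominated (best stipend).
#5: not dominated (best tuition).
#6: dominated by #1 (tuition 11≤58, ranking 27≤56, stipend 31≥15).
#7: dominated by #1 (tuition 11≤63, ranking 27≤45, stipend 31≥30).
#8: dominated by #1 (tuition 11≤24, ranking 27≤88, stipend 31≥9).
#9: dominated by #1 (tuition 11≤38, ranking 27≤38, stipend 31≥30).
#10: dominated by #1 (tuition 11≤47, ranking 27≤69, stipend 31≥17).
#11: not dominated (best ranking).

#1, #4, #5, #11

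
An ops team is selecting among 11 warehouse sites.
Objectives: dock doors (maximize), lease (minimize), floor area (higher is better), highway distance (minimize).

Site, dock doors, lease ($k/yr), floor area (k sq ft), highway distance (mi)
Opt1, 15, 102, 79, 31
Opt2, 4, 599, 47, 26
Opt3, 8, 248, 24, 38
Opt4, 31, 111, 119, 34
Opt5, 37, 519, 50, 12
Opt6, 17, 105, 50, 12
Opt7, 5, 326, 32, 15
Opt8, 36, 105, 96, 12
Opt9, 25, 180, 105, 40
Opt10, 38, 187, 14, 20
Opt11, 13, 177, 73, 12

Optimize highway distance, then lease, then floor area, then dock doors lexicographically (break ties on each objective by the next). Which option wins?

Opt8

First minimize highway distance: best is 12, kept {Opt5, Opt6, Opt8, Opt11}.
Then minimize lease: best is 105, kept {Opt6, Opt8}.
Then maximize floor area: best is 96, kept {Opt8}.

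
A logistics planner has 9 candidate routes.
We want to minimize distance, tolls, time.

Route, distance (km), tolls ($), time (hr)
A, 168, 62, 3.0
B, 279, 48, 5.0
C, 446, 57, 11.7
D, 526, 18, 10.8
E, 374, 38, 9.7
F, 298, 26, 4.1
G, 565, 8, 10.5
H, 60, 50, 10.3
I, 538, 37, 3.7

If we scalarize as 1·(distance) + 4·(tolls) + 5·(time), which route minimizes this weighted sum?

A: 1·168 + 4·62 + 5·3.0 = 431.0
B: 1·279 + 4·48 + 5·5.0 = 496.0
C: 1·446 + 4·57 + 5·11.7 = 732.5
D: 1·526 + 4·18 + 5·10.8 = 652.0
E: 1·374 + 4·38 + 5·9.7 = 574.5
F: 1·298 + 4·26 + 5·4.1 = 422.5
G: 1·565 + 4·8 + 5·10.5 = 649.5
H: 1·60 + 4·50 + 5·10.3 = 311.5
I: 1·538 + 4·37 + 5·3.7 = 704.5
Lowest: H at 311.5.

H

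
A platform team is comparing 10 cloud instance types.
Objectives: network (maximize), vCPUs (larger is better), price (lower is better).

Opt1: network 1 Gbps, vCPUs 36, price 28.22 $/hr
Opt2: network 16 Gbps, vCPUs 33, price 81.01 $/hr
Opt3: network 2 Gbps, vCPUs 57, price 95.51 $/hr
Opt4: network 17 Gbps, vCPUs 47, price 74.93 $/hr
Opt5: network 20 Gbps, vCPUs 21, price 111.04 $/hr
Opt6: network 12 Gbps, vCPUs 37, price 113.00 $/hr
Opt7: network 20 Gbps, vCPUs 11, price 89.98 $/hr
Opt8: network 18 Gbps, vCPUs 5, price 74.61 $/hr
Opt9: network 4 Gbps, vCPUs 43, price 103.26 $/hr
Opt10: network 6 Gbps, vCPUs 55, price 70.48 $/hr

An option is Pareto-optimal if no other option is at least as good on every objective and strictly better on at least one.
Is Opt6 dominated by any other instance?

Opt4 vs Opt6: network 17≥12, vCPUs 47≥37, price 74.93≤113.00 — Opt4 is at least as good on every objective and strictly better on at least one, so Opt4 dominates Opt6.

Yes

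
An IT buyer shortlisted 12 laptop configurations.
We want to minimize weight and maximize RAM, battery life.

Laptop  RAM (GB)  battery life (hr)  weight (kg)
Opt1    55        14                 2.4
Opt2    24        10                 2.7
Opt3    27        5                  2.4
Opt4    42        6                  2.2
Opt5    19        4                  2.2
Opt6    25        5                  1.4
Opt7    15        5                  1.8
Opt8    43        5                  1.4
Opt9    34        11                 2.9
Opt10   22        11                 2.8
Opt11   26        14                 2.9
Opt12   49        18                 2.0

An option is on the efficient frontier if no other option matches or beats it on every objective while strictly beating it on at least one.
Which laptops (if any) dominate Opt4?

Opt12

Opt12: RAM 49≥42, battery life 18≥6, weight 2.0≤2.2 — dominates Opt4.
Others (Opt1, Opt2, Opt3, Opt5, Opt6, Opt7, Opt8, Opt9, Opt10, Opt11) are each worse than Opt4 on at least one objective.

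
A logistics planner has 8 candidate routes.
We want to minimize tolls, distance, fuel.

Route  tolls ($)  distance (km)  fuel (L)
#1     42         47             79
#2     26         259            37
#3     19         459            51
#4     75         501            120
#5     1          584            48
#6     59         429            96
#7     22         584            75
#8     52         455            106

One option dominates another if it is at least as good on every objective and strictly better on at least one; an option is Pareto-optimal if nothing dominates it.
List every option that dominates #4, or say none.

#1: tolls 42≤75, distance 47≤501, fuel 79≤120 — dominates #4.
#2: tolls 26≤75, distance 259≤501, fuel 37≤120 — dominates #4.
#3: tolls 19≤75, distance 459≤501, fuel 51≤120 — dominates #4.
#6: tolls 59≤75, distance 429≤501, fuel 96≤120 — dominates #4.
#8: tolls 52≤75, distance 455≤501, fuel 106≤120 — dominates #4.
Others (#5, #7) are each worse than #4 on at least one objective.

#1, #2, #3, #6, #8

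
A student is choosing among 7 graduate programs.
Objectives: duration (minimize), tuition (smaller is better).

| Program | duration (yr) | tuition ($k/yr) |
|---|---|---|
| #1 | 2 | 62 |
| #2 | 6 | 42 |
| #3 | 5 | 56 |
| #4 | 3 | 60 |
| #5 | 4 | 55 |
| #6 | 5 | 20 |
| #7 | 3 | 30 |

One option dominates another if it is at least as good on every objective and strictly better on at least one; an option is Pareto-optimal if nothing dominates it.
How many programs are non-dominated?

3

#1: not dominated (best duration).
#2: dominated by #6 (duration 5≤6, tuition 20≤42).
#3: dominated by #5 (duration 4≤5, tuition 55≤56).
#4: dominated by #7 (duration 3≤3, tuition 30≤60).
#5: dominated by #7 (duration 3≤4, tuition 30≤55).
#6: not dominated (best tuition).
#7: not dominated.
Pareto-optimal: #1, #6, #7 → 3.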